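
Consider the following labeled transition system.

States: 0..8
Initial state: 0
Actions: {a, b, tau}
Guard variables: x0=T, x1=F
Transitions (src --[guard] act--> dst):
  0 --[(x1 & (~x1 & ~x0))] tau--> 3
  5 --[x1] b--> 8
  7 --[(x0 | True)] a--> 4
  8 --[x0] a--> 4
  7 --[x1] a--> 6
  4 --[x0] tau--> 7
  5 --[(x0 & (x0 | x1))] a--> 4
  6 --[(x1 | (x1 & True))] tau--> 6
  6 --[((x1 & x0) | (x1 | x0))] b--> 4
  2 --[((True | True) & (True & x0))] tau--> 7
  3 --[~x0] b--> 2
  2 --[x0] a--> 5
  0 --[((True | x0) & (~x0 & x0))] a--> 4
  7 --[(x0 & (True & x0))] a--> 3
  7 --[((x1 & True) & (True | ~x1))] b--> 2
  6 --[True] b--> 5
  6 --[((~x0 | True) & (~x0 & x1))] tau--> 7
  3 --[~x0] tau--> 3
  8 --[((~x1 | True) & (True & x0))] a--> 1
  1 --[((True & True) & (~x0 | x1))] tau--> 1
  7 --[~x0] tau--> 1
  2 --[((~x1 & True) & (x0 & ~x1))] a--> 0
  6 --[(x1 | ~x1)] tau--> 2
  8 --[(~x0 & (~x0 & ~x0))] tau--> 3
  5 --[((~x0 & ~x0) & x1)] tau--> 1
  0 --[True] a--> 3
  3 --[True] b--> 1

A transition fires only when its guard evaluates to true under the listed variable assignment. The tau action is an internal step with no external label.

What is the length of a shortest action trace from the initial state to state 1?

Answer: 2

Working:
Layered search for 1:
  depth 0: {0}
  depth 1: {3}
  depth 2: {1}
depth(1)=2, e.g. a·b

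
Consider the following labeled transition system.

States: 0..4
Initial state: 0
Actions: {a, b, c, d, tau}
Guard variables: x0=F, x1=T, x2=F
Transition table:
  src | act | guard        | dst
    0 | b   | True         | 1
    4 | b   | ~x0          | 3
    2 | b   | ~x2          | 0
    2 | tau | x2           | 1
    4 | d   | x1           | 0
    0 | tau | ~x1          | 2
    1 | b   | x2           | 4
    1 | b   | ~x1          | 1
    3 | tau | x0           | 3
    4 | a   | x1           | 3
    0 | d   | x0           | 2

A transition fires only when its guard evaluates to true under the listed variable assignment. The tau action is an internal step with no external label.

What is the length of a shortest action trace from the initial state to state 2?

Layered search for 2:
  L0 = {0}
  L1 = {1}
2 never appears.

Answer: UNREACHABLE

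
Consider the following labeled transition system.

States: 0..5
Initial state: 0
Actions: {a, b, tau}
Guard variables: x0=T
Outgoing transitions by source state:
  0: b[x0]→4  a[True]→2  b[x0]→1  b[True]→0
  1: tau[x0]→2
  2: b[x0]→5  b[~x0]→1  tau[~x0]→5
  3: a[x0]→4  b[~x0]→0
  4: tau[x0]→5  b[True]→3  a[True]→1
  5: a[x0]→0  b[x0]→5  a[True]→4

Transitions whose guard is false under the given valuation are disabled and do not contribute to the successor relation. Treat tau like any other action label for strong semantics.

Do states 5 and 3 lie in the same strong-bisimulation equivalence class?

Compute ~ classes (split until stable):
  P[0] = {{0,1,2,3,4,5}}
  P[1] = {{0,5},{1},{2},{3},{4}}
  P[2] = {{0},{1},{2},{3},{4},{5}}
Fixed point at round 3; 6 class(es).
5∈{5}, 3∈{3}

Answer: NOT BISIMILAR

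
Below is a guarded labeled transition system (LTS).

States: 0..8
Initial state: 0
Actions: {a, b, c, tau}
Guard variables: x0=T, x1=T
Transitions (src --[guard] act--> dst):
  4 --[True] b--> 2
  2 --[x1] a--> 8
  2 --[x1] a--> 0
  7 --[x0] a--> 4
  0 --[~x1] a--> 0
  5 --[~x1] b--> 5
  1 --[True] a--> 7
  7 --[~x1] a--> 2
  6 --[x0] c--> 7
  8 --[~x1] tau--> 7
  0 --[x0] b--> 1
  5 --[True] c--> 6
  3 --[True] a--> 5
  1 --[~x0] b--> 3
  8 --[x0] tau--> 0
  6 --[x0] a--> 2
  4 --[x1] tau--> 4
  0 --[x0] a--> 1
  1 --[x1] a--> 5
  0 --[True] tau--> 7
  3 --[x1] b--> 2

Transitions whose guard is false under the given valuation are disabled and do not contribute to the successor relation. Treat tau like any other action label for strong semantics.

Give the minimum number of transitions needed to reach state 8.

Answer: 4

Trace:
Layered search for 8:
  L0 = {0}
  L1 = {1,7}
  L2 = {4,5}
  L3 = {2,6}
  L4 = {8}
first hit 8 at d=4 via tau·a·b·a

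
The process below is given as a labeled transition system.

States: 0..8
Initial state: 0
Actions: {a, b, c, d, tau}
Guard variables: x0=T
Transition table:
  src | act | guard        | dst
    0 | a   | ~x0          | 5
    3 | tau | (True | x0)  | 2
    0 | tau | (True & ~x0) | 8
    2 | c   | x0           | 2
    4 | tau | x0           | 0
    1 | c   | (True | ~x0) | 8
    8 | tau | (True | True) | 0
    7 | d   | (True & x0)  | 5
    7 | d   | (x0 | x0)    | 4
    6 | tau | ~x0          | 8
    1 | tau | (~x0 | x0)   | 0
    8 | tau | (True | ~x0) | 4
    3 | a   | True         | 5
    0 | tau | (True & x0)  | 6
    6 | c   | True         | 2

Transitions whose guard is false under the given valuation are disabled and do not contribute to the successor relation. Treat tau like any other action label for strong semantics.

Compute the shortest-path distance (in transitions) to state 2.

Layered search for 2:
  Layer 0: {0}
  Layer 1: {6}
  Layer 2: {2}
first hit 2 at d=2 via tau·c

Answer: 2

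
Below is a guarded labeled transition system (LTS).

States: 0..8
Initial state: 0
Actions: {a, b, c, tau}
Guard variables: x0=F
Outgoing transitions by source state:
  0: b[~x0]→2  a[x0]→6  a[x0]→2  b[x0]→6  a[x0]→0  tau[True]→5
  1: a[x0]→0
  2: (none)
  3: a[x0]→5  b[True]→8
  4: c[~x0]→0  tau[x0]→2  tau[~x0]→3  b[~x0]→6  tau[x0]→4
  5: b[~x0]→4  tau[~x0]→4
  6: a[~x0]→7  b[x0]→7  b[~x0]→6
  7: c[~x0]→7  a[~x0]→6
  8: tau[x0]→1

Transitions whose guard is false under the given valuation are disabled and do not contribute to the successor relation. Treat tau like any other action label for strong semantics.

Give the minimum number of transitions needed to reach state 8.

BFS to 8:
  depth 0: {0}
  depth 1: {2,5}
  depth 2: {4}
  depth 3: {3,6}
  depth 4: {7,8}
8 enters at depth 4; path tau·b·tau·b

Answer: 4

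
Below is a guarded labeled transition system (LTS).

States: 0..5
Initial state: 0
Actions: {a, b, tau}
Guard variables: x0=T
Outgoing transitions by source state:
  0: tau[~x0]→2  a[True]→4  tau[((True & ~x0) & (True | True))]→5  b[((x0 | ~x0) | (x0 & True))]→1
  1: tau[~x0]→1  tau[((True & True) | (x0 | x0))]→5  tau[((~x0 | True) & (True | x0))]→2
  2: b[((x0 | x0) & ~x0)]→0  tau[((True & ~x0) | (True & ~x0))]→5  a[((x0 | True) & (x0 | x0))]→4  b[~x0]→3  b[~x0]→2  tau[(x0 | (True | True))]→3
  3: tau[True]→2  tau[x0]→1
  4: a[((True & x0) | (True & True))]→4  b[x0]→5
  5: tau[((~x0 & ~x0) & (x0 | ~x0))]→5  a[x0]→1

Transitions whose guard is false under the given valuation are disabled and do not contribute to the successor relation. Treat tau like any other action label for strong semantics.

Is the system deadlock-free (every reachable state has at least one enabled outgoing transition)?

R = {0,1,2,3,4,5}
  0: a→4  b→1  [2 out]
  1: tau→2  tau→5  [2 out]
  2: a→4  tau→3  [2 out]
  3: tau→1  tau→2  [2 out]
  4: a→4  b→5  [2 out]
  5: a→1  [1 out]

Answer: DEADLOCK-FREE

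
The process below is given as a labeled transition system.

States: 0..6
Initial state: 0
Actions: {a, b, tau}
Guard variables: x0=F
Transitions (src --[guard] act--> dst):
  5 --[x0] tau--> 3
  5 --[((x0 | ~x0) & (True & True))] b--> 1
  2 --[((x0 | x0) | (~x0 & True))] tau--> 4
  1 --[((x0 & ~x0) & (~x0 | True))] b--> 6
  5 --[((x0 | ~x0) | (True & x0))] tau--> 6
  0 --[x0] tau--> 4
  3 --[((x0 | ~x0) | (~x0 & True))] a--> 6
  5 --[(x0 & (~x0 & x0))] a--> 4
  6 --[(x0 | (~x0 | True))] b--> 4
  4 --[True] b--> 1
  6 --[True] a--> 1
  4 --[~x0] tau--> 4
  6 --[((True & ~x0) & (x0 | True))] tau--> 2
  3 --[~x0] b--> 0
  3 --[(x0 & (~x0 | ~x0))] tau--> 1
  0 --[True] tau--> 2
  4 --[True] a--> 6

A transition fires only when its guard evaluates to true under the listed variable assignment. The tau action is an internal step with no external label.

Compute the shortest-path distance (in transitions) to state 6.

BFS to 6:
  Layer 0: {0}
  Layer 1: {2}
  Layer 2: {4}
  Layer 3: {1,6}
6 enters at depth 3; path tau·tau·a

Answer: 3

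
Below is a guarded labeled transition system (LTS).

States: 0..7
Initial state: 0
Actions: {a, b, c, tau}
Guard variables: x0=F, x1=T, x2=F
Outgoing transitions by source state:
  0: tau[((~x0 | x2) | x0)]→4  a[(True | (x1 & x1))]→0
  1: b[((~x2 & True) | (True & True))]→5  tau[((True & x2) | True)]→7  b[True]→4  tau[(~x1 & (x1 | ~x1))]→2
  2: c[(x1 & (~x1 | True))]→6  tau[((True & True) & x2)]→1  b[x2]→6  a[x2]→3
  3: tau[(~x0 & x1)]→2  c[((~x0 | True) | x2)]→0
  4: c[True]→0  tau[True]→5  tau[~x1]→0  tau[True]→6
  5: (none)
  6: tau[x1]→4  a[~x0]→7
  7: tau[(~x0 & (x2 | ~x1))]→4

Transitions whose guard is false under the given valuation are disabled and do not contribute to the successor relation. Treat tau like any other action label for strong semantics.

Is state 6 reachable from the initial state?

13 transition(s) survive guard evaluation.
Layer 0: {0}
Layer 1: {4}  now seen {0,4}
Layer 2: {5,6}  now seen {0,4,5,6}
Layer 3: {7}  now seen {0,4,5,6,7}
Reach set: {0,4,5,6,7}
Path to 6: tau·tau

Answer: REACHABLE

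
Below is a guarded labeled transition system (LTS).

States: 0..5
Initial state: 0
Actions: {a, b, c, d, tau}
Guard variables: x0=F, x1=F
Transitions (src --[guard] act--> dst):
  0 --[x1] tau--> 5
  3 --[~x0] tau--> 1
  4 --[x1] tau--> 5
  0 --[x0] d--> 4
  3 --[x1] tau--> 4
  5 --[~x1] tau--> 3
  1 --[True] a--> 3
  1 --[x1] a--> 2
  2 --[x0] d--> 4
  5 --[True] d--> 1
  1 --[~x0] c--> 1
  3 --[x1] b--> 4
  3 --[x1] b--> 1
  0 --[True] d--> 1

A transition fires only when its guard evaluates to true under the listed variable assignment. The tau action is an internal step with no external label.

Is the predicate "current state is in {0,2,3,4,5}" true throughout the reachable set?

Safe = {0,2,3,4,5}
Reachable = {0,1,3}
  0: ✓
  1: ✗ unsafe
  3: ✓
witness against invariant: d → 1

Answer: INVARIANT VIOLATED at state 1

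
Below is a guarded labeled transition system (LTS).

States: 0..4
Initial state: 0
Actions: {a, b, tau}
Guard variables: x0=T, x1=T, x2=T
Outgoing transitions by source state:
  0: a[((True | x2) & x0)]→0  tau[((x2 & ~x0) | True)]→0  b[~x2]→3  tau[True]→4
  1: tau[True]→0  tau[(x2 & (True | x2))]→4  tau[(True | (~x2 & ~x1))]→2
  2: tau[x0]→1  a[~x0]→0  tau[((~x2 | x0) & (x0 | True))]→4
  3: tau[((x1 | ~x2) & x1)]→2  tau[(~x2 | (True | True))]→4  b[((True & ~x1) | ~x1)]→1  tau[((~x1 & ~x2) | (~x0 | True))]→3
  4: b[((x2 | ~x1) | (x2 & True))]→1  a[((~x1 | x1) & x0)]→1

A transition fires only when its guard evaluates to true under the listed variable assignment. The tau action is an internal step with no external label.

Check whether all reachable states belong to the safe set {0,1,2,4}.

Safe = {0,1,2,4}
Reach set: {0,1,2,4}
  0: ✓
  1: ✓
  2: ✓
  4: ✓

Answer: INVARIANT HOLDS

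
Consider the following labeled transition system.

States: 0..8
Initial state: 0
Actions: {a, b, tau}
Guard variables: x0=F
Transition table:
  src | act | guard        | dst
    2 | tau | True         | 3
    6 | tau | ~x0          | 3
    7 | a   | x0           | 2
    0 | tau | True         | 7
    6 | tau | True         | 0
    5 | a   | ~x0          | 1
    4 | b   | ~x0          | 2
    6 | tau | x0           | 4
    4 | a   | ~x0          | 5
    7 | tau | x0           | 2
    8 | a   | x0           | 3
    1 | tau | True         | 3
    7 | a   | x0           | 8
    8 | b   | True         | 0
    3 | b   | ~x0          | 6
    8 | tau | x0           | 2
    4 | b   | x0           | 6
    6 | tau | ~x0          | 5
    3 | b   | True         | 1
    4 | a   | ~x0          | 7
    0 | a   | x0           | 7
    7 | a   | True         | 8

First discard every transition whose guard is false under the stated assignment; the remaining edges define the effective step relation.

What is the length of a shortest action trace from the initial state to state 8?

Answer: 2

Analysis:
Breadth-first toward 8:
  Layer 0: {0}
  Layer 1: {7}
  Layer 2: {8}
first hit 8 at d=2 via tau·a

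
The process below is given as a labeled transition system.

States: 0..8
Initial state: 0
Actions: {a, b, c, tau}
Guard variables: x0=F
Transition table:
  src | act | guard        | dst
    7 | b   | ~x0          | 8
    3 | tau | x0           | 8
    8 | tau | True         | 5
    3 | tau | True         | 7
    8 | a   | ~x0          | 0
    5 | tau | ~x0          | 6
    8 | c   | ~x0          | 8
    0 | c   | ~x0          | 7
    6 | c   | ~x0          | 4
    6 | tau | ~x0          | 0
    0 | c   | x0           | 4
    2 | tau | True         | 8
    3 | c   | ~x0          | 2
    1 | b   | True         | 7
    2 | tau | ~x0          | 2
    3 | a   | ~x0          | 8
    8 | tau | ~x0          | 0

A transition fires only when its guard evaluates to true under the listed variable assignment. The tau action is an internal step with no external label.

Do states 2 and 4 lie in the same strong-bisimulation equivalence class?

Answer: NOT BISIMILAR

Trace:
Compute ~ classes (split until stable):
  round 0: {{0,1,2,3,4,5,6,7,8}}
  round 1: {{0},{1,7},{2,5},{3,8},{4},{6}}
  round 2: {{0},{1},{2},{3},{4},{5},{6},{7},{8}}
Fixed point at round 3; 9 class(es).
[2]={2}  [4]={4}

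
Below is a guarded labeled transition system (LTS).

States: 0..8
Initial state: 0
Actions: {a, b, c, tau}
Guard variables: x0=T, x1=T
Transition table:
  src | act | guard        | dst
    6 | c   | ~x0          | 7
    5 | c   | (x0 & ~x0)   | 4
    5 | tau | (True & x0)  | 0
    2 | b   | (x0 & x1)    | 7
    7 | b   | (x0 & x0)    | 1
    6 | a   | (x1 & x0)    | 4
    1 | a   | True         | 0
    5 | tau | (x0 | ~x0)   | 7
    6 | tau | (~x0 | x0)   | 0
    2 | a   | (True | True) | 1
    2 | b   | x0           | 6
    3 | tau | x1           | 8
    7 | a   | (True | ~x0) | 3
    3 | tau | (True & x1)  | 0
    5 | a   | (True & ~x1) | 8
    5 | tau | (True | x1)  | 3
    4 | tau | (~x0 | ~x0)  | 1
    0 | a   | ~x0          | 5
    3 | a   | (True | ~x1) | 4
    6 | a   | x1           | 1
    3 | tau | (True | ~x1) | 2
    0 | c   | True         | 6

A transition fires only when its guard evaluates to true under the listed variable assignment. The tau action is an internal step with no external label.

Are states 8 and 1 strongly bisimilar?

Refine partition for ~:
  round 0: {{0,1,2,3,4,5,6,7,8}}
  round 1: {{0},{1},{2,7},{3,6},{4,8},{5}}
  round 2: {{0},{1},{2},{3},{4,8},{5},{6},{7}}
stable after 3 split(s): 8 block(s)
8∈{4,8}, 1∈{1}

Answer: NOT BISIMILAR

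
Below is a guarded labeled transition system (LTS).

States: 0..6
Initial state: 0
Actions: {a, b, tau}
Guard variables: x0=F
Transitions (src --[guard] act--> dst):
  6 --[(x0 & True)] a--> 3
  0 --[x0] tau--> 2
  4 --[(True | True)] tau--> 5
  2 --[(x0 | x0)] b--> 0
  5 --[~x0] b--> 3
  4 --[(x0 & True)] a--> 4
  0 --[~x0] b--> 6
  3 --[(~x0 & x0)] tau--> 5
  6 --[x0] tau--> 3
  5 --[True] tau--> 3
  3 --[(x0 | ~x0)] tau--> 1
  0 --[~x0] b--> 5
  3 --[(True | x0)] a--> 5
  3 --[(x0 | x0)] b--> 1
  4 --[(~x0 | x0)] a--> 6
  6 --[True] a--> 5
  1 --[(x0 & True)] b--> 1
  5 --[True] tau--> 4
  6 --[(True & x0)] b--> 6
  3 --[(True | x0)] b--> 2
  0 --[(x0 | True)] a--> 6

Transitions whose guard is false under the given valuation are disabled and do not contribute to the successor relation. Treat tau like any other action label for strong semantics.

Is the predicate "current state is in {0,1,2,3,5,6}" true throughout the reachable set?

Answer: INVARIANT VIOLATED at state 4

Working:
Allowed set {0,1,2,3,5,6}
Reachable = {0,1,2,3,4,5,6}
  0: safe
  1: safe
  2: safe
  3: safe
  4: ✗ unsafe
  5: safe
  6: safe
reach 4 via b·tau — violates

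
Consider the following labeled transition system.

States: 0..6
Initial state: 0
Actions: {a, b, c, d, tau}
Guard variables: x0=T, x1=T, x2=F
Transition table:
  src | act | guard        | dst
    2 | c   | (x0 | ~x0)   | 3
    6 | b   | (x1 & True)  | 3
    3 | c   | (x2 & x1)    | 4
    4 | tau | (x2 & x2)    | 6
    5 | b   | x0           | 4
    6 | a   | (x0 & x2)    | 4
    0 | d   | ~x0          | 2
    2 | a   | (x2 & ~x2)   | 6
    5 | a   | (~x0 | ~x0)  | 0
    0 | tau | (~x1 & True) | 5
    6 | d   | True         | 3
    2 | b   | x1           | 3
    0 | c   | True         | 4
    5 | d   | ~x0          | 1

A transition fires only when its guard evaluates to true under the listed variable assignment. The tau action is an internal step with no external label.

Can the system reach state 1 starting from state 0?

Guard filter leaves 6 enabled edge(s).
Layer 0: {0}
Layer 1: {4}  total {0,4}
Reachable = {0,4}

Answer: UNREACHABLE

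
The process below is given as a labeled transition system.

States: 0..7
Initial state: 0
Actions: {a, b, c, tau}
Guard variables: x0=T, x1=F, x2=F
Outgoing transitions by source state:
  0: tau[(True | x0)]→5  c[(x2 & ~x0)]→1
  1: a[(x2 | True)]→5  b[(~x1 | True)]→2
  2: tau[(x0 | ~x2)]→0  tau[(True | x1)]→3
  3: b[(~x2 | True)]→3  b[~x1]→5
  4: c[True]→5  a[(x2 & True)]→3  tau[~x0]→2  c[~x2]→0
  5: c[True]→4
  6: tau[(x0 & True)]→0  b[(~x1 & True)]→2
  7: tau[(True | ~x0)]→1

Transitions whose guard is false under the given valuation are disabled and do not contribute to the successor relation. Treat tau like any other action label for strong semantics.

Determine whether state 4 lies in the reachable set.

Guard filter leaves 13 enabled edge(s).
Layer 0: {0}
Layer 1: {5}  total {0,5}
Layer 2: {4}  total {0,4,5}
R = {0,4,5}
witness 4: tau·c

Answer: REACHABLE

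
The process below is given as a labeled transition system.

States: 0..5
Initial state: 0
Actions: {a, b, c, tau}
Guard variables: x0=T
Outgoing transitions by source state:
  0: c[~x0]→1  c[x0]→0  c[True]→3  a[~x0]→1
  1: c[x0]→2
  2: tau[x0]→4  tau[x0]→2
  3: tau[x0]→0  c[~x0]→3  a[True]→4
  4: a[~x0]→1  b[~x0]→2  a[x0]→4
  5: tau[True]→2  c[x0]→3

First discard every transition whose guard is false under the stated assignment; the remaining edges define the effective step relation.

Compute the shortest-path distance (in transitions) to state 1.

Layered search for 1:
  Layer 0: {0}
  Layer 1: {3}
  Layer 2: {4}
1 never appears.

Answer: UNREACHABLE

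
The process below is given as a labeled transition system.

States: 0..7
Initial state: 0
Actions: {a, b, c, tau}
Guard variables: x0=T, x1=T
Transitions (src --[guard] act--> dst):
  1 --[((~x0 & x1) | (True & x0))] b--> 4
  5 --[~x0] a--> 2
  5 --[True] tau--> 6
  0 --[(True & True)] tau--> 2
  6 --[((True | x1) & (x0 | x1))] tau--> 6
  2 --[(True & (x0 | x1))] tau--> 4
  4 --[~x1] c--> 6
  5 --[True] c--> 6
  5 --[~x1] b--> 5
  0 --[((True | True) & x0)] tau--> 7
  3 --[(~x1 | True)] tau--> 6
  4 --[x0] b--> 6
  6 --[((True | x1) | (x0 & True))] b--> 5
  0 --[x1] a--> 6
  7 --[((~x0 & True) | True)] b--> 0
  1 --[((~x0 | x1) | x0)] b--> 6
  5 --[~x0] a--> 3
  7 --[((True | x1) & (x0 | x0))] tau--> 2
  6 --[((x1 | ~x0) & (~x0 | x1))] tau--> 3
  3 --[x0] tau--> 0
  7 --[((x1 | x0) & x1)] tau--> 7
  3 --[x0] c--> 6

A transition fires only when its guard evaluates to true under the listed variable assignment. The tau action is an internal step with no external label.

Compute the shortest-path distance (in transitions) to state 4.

Layered search for 4:
  depth 0: {0}
  depth 1: {2,6,7}
  depth 2: {3,4,5}
4 enters at depth 2; path tau·tau

Answer: 2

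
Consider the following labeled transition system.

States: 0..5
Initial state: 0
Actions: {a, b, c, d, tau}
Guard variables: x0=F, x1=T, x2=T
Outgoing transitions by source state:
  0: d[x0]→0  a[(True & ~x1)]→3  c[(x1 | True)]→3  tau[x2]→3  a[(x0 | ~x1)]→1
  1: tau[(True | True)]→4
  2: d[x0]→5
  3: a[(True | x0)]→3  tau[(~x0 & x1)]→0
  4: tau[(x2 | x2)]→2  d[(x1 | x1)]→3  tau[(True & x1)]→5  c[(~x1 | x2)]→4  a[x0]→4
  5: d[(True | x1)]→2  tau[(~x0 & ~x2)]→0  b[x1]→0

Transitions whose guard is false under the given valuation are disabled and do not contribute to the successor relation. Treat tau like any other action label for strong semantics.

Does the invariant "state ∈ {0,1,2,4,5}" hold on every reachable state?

Answer: INVARIANT VIOLATED at state 3

Working:
Allowed set {0,1,2,4,5}
Reach set: {0,3}
  0: ✓
  3: VIOLATES
witness against invariant: c → 3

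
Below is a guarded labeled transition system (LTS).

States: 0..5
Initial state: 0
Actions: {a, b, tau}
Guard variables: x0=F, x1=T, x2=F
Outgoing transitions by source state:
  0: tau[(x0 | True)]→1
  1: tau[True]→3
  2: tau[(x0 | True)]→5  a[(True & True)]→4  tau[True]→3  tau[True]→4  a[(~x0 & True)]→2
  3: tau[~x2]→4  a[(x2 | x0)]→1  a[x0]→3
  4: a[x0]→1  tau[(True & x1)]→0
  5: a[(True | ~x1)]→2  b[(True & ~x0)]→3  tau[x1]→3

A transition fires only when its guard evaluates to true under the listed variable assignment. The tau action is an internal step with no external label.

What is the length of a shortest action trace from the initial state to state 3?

Layered search for 3:
  L0 = {0}
  L1 = {1}
  L2 = {3}
3 enters at depth 2; path tau·tau

Answer: 2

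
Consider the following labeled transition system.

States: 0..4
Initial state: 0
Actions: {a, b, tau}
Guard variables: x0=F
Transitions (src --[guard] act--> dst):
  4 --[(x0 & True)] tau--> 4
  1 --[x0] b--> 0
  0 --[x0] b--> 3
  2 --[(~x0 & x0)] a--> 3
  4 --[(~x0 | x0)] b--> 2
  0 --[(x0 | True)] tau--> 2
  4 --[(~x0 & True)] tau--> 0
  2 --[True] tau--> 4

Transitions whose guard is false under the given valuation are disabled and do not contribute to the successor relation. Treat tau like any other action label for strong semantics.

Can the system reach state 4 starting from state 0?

After dropping false guards: 4 live edges.
L0 = {0}
L1 = {2}  cumulative {0,2}
L2 = {4}  cumulative {0,2,4}
Reachable = {0,2,4}
witness 4: tau·tau

Answer: REACHABLE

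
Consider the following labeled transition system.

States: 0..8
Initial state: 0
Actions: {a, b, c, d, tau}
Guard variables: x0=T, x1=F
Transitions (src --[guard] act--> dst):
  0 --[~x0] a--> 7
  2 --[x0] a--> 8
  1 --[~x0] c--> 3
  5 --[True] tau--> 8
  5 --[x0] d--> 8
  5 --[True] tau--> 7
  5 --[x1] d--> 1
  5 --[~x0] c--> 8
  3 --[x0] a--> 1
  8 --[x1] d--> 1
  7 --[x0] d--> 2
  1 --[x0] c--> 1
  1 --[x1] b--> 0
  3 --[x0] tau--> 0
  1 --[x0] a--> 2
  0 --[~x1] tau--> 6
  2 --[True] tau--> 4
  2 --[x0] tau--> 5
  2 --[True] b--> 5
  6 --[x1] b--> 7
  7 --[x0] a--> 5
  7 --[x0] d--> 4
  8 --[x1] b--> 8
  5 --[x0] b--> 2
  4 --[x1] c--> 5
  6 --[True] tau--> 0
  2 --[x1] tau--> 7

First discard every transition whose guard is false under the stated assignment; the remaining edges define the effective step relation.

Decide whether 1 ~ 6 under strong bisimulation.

Bisimulation quotient by refinement:
  round 0: {{0,1,2,3,4,5,6,7,8}}
  round 1: {{0,6},{1},{2},{3},{4,8},{5},{7}}
7 equivalence class(es) (converged in 2)
1∈{1}, 6∈{0,6}

Answer: NOT BISIMILAR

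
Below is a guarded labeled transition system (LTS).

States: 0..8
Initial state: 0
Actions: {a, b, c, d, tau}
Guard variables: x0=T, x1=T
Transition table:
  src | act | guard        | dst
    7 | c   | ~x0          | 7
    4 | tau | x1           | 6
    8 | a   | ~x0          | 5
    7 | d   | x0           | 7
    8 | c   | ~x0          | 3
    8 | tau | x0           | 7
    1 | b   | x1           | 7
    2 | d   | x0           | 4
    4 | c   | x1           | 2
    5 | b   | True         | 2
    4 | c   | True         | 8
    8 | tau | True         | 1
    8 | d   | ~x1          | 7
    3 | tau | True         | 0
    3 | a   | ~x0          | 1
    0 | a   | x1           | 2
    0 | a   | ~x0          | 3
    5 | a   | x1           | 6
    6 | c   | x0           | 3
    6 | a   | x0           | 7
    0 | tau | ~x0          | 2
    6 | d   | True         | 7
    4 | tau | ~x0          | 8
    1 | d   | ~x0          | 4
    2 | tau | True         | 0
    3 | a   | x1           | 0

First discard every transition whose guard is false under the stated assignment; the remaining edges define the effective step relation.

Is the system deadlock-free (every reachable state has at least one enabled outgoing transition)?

R = {0,1,2,3,4,6,7,8}
  0: a→2  [deg 1]
  1: b→7  [deg 1]
  2: d→4  tau→0  [deg 2]
  3: a→0  tau→0  [deg 2]
  4: c→2  c→8  tau→6  [deg 3]
  6: a→7  c→3  d→7  [deg 3]
  7: d→7  [deg 1]
  8: tau→1  tau→7  [deg 2]

Answer: DEADLOCK-FREE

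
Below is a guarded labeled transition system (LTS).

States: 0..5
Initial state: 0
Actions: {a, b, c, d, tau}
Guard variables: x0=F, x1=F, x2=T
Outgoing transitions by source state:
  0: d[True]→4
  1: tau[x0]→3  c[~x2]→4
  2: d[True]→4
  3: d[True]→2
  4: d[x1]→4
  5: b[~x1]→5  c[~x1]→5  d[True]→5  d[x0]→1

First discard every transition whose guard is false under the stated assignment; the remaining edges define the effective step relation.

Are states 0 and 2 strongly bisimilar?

Answer: BISIMILAR

Trace:
Refine partition for ~:
  round 0: {{0,1,2,3,4,5}}
  round 1: {{0,2,3},{1,4},{5}}
  round 2: {{0,2},{1,4},{3},{5}}
4 equivalence class(es) (converged in 3)
class of 0: {0,2}; class of 2: {0,2}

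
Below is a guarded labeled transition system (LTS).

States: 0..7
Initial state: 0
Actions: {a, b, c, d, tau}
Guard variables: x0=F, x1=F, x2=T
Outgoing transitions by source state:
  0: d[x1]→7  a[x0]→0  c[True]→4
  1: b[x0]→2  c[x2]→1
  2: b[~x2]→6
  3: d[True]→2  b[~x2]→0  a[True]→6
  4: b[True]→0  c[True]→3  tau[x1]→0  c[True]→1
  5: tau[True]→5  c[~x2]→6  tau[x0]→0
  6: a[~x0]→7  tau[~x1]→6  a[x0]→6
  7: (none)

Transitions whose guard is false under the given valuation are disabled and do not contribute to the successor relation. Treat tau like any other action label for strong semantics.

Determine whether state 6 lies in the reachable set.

After dropping false guards: 10 live edges.
depth 0: {0}
depth 1: {4}  cumulative {0,4}
depth 2: {1,3}  cumulative {0,1,3,4}
depth 3: {2,6}  cumulative {0,1,2,3,4,6}
depth 4: {7}  cumulative {0,1,2,3,4,6,7}
R = {0,1,2,3,4,6,7}
Path to 6: c·c·a

Answer: REACHABLE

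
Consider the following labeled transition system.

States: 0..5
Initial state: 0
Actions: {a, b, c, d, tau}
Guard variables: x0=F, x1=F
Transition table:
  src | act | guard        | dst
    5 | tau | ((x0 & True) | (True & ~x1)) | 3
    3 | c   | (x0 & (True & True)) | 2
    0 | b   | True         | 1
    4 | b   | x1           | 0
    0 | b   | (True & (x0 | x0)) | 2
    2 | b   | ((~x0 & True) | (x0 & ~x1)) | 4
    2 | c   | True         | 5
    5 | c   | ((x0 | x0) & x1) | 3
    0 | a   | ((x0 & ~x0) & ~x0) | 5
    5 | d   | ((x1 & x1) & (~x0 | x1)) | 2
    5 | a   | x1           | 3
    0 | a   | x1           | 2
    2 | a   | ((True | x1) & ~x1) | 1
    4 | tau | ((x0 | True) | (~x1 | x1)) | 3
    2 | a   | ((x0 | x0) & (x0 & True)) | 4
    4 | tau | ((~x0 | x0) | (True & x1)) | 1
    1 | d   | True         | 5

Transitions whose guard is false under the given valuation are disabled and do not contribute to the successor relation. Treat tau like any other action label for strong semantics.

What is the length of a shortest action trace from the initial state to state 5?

Layered search for 5:
  L0 = {0}
  L1 = {1}
  L2 = {5}
first hit 5 at d=2 via b·d

Answer: 2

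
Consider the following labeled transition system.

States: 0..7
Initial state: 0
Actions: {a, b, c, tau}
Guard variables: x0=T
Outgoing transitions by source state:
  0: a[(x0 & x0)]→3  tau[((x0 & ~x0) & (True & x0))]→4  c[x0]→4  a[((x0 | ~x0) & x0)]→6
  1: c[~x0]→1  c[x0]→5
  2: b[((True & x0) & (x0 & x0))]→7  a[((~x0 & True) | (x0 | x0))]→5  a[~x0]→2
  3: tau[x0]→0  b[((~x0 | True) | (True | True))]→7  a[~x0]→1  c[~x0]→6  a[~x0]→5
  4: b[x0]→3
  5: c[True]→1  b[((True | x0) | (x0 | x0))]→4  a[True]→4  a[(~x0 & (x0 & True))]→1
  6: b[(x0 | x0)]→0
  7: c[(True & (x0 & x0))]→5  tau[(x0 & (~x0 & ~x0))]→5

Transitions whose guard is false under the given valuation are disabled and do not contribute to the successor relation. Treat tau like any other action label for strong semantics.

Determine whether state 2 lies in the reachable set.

After dropping false guards: 14 live edges.
L0 = {0}
L1 = {3,4,6}  cumulative {0,3,4,6}
L2 = {7}  cumulative {0,3,4,6,7}
L3 = {5}  cumulative {0,3,4,5,6,7}
L4 = {1}  cumulative {0,1,3,4,5,6,7}
Reach set: {0,1,3,4,5,6,7}

Answer: UNREACHABLE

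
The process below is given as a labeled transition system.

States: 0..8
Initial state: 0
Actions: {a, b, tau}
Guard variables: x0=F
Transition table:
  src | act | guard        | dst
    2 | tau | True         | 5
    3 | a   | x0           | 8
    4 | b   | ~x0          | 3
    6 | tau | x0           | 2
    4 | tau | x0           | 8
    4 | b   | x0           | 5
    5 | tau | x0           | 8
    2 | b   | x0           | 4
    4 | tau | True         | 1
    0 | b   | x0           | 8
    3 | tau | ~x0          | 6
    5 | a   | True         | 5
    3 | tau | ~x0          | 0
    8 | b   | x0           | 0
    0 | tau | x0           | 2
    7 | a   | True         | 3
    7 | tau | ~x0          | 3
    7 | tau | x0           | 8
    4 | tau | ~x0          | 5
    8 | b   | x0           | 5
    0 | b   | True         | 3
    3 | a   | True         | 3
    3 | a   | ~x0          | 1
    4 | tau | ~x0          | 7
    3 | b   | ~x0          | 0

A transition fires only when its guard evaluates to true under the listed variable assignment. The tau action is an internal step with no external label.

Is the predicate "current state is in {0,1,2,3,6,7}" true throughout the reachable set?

Answer: INVARIANT HOLDS

Analysis:
Inv-set: {0,1,2,3,6,7}
Reach set: {0,1,3,6}
  0: safe
  1: safe
  3: safe
  6: safe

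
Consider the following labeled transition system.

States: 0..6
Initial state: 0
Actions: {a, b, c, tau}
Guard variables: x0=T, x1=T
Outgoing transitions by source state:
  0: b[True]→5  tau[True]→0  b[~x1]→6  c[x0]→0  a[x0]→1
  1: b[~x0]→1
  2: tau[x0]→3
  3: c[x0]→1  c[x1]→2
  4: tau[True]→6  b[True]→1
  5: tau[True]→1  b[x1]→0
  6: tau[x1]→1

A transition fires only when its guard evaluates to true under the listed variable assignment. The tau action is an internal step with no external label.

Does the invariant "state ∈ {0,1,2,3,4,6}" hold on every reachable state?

Allowed set {0,1,2,3,4,6}
R = {0,1,5}
  0: safe
  1: safe
  5: VIOLATES
witness against invariant: b → 5

Answer: INVARIANT VIOLATED at state 5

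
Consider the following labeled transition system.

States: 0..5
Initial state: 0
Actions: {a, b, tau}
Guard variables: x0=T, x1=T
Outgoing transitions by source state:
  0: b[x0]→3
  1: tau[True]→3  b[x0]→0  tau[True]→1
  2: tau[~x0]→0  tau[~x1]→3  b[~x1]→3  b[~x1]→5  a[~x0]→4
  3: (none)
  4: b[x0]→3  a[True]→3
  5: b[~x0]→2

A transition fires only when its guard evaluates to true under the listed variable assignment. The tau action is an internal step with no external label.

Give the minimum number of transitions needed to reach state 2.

Answer: UNREACHABLE

Trace:
BFS to 2:
  depth 0: {0}
  depth 1: {3}
2 never appears.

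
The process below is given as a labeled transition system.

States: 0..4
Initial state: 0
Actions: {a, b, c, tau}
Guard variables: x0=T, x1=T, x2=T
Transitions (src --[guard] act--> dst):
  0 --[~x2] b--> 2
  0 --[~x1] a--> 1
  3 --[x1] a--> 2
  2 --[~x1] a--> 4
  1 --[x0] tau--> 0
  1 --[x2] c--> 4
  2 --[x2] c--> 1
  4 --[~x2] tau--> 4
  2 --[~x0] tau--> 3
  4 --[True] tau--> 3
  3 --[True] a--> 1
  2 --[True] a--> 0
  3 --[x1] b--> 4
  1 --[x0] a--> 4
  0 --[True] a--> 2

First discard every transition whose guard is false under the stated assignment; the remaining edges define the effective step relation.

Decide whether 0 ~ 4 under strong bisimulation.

Answer: NOT BISIMILAR

Analysis:
Compute ~ classes (split until stable):
  round 0: {{0,1,2,3,4}}
  round 1: {{0},{1},{2},{3},{4}}
stable after 2 split(s): 5 block(s)
0∈{0}, 4∈{4}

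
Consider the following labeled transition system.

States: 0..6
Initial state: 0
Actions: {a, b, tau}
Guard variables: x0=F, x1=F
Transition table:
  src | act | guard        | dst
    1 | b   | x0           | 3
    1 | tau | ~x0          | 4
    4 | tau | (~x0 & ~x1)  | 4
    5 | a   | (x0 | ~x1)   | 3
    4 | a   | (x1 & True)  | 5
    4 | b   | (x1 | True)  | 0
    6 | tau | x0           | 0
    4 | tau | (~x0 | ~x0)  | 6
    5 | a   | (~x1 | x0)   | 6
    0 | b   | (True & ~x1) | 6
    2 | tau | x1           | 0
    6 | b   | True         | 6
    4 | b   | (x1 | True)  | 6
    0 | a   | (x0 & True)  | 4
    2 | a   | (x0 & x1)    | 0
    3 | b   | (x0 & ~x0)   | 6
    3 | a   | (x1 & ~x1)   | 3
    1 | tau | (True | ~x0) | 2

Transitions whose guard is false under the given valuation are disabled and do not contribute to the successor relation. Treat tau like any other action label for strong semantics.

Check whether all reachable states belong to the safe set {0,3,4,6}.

Answer: INVARIANT HOLDS

Trace:
Inv-set: {0,3,4,6}
Reachable = {0,6}
  0: ✓
  6: ✓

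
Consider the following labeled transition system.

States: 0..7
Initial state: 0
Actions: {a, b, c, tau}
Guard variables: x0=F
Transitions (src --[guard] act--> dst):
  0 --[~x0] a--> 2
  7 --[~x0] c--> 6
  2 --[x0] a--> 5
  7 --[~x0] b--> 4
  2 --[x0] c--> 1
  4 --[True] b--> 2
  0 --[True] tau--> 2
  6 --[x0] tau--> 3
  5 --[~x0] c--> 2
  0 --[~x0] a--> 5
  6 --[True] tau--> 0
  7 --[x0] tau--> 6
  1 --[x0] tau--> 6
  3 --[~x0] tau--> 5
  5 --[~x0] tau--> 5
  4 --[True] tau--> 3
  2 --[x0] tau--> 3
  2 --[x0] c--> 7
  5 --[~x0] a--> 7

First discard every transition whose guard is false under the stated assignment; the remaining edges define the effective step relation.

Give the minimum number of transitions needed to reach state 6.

Answer: 3

Trace:
BFS to 6:
  depth 0: {0}
  depth 1: {2,5}
  depth 2: {7}
  depth 3: {4,6}
depth(6)=3, e.g. a·a·c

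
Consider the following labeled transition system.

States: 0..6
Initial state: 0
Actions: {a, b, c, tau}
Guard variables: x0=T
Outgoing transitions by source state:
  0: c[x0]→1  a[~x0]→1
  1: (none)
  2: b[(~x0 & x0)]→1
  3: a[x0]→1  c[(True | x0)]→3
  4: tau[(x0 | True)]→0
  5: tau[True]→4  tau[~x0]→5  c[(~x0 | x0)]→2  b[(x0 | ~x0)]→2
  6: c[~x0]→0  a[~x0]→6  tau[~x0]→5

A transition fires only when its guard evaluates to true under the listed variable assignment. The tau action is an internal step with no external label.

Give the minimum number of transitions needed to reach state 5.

Answer: UNREACHABLE

Trace:
Breadth-first toward 5:
  L0 = {0}
  L1 = {1}
5 never appears.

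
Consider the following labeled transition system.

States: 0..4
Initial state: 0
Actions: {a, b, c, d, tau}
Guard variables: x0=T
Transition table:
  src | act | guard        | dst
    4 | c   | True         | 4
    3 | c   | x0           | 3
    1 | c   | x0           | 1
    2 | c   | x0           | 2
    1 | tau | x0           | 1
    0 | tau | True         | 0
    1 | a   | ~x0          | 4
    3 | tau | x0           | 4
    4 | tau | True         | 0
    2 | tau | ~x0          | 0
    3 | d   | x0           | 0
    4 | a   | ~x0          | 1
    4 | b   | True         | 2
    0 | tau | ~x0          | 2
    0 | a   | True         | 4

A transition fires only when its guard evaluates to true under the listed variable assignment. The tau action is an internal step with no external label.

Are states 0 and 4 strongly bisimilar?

Bisimulation quotient by refinement:
  π0 = {{0,1,2,3,4}}
  π1 = {{0},{1},{2},{3},{4}}
stable after 2 split(s): 5 block(s)
[0]={0}  [4]={4}

Answer: NOT BISIMILAR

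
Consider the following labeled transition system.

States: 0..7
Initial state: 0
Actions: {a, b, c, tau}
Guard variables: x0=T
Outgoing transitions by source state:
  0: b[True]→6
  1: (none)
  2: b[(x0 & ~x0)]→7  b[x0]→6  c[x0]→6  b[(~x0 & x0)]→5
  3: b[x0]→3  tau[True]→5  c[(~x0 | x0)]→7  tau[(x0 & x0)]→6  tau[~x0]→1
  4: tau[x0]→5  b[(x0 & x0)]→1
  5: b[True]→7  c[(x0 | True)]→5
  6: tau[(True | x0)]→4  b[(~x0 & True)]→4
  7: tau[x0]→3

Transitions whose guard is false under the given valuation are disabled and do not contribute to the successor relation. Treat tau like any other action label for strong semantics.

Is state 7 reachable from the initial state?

Answer: REACHABLE

Analysis:
After dropping false guards: 13 live edges.
Layer 0: {0}
Layer 1: {6}  now seen {0,6}
Layer 2: {4}  now seen {0,4,6}
Layer 3: {1,5}  now seen {0,1,4,5,6}
Layer 4: {7}  now seen {0,1,4,5,6,7}
Layer 5: {3}  now seen {0,1,3,4,5,6,7}
Reach set: {0,1,3,4,5,6,7}
Path to 7: b·tau·tau·b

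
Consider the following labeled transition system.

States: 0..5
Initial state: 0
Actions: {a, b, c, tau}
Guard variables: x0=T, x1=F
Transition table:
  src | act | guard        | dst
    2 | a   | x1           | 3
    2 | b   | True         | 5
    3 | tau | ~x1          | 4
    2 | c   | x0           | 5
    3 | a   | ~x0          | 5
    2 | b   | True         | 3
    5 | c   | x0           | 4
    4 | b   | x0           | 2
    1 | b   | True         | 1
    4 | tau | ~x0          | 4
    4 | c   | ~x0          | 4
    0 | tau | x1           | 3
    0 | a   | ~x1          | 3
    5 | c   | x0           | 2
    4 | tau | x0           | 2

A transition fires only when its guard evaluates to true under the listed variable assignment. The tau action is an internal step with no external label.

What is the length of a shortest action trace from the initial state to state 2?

Layered search for 2:
  L0 = {0}
  L1 = {3}
  L2 = {4}
  L3 = {2}
depth(2)=3, e.g. a·tau·b

Answer: 3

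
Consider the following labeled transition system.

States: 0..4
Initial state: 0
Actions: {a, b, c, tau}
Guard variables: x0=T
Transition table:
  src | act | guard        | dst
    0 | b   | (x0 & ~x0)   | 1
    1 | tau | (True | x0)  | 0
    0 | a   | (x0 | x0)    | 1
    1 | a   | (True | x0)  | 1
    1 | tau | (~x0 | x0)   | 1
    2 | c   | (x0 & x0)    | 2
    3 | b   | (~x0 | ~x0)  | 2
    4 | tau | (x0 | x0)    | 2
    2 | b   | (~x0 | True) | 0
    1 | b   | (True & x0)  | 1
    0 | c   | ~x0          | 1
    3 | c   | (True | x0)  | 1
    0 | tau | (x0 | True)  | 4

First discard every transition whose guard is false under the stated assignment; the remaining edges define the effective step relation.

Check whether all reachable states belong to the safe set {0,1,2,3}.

Answer: INVARIANT VIOLATED at state 4

Working:
Allowed set {0,1,2,3}
Reachable = {0,1,2,4}
  0: ✓
  1: ✓
  2: ✓
  4: ✗ unsafe
witness against invariant: tau → 4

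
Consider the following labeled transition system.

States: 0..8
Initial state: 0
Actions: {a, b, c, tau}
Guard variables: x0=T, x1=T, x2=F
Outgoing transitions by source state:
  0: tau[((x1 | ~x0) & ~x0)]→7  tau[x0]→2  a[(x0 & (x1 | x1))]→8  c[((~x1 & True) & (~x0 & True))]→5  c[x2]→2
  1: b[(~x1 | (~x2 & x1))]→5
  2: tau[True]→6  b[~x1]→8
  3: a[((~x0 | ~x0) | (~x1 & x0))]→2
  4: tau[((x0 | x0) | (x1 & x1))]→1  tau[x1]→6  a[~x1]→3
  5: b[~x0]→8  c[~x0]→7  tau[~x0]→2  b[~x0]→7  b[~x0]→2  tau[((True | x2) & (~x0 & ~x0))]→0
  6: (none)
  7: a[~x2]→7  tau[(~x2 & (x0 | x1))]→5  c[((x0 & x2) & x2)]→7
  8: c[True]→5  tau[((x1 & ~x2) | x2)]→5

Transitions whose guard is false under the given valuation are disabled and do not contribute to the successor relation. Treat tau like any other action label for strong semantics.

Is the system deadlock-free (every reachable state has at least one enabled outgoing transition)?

Answer: DEADLOCK at state 5

Working:
Reach set: {0,2,5,6,8}
  0: a→8  tau→2  [2 exit(s)]
  2: tau→6  [1 exit(s)]
  5: ∅  [STUCK]
  6: ∅  [STUCK]
  8: c→5  tau→5  [2 exit(s)]
trace reaching 5: a·c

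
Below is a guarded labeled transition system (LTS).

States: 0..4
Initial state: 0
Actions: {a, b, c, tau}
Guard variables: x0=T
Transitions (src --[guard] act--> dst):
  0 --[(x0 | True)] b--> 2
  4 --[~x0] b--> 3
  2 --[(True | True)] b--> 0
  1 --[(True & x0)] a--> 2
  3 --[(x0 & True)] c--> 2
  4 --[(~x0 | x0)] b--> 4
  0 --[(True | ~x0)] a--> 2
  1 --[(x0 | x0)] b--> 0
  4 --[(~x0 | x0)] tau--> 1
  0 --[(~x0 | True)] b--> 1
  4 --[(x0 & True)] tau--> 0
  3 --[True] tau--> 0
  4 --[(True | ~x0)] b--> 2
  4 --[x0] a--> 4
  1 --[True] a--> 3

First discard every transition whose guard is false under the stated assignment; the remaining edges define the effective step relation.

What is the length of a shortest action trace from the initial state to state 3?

Breadth-first toward 3:
  L0 = {0}
  L1 = {1,2}
  L2 = {3}
first hit 3 at d=2 via b·a

Answer: 2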